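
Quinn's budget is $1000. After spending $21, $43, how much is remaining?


Add up expenses:
$21 + $43 = $64
Subtract from budget:
$1000 - $64 = $936

$936


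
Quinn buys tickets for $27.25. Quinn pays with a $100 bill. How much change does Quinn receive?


Start with the amount paid:
$100
Subtract the price:
$100 - $27.25 = $72.75

$72.75


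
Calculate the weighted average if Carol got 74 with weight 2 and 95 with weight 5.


Weighted sum:
2 x 74 + 5 x 95 = 623
Total weight:
2 + 5 = 7
Weighted average:
623 / 7 = 89

89


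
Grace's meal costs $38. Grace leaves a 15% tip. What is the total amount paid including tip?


Calculate the tip:
15% of $38 = $5.70
Add tip to meal cost:
$38 + $5.70 = $43.70

$43.70


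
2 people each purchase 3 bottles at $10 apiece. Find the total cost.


Cost per person:
3 x $10 = $30
Group total:
2 x $30 = $60

$60


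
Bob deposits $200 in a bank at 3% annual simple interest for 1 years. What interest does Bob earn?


Use the formula I = P x R x T / 100
P x R x T = 200 x 3 x 1 = 600
I = 600 / 100 = $6

$6


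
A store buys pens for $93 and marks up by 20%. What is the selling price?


Calculate the markup amount:
20% of $93 = $18.60
Add to cost:
$93 + $18.60 = $111.60

$111.60


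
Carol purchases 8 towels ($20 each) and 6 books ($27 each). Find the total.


Cost of towels:
8 x $20 = $160
Cost of books:
6 x $27 = $162
Add both:
$160 + $162 = $322

$322


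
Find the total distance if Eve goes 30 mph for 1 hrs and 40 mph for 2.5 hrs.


Leg 1 distance:
30 x 1 = 30 miles
Leg 2 distance:
40 x 2.5 = 100 miles
Total distance:
30 + 100 = 130 miles

130 miles


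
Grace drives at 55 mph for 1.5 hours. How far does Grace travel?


Use the formula: distance = speed x time
Speed = 55 mph, Time = 1.5 hours
55 x 1.5 = 82.5 miles

82.5 miles


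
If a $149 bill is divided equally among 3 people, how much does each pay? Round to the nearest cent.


Total bill: $149
Number of people: 3
Each pays: $149 / 3 = $49.6666... ≈ $49.67

$49.67


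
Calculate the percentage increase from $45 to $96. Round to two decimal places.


Find the absolute change:
|96 - 45| = 51
Divide by original and multiply by 100:
51 / 45 x 100 = 113.3333...% ≈ 113.33%

113.33%


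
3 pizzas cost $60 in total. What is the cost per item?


Total cost: $60
Number of items: 3
Unit price: $60 / 3 = $20

$20


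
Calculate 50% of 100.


Convert percentage to decimal:
50% = 0.5
Multiply:
100 x 0.5 = 50

50


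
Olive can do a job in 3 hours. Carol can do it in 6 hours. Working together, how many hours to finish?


Olive's rate: 1/3 of the job per hour
Carol's rate: 1/6 of the job per hour
Combined rate: 1/3 + 1/6 = 1/2 per hour
Time = 1 / (1/2) = 2 hours

2 hours


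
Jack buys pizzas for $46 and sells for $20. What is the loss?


Selling price = $20
Cost price = $46
Loss = cost price - selling price:
Loss = $46 - $20 = $26

$26


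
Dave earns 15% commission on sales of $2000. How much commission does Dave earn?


Convert rate to decimal:
15% = 0.15
Multiply by sales:
$2000 x 0.15 = $300

$300


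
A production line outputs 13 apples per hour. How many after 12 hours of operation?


Production rate: 13 apples per hour
Time: 12 hours
Total: 13 x 12 = 156 apples

156 apples


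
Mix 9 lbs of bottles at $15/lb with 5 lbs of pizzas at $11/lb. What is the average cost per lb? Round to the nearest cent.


Cost of bottles:
9 x $15 = $135
Cost of pizzas:
5 x $11 = $55
Total cost: $135 + $55 = $190
Total weight: 14 lbs
Average: $190 / 14 = $13.5714... ≈ $13.57/lb

$13.57/lb


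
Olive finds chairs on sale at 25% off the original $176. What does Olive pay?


Calculate the discount amount:
25% of $176 = $44
Subtract from original:
$176 - $44 = $132

$132


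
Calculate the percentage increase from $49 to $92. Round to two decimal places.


Find the absolute change:
|92 - 49| = 43
Divide by original and multiply by 100:
43 / 49 x 100 = 87.7551...% ≈ 87.76%

87.76%


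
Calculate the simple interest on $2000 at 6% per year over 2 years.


Use the formula I = P x R x T / 100
P x R x T = 2000 x 6 x 2 = 24000
I = 24000 / 100 = $240

$240


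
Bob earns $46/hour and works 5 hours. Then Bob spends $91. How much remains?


Calculate earnings:
5 x $46 = $230
Subtract spending:
$230 - $91 = $139

$139


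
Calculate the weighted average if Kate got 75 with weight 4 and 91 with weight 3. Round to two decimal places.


Weighted sum:
4 x 75 + 3 x 91 = 573
Total weight:
4 + 3 = 7
Weighted average:
573 / 7 = 81.8571... ≈ 81.86

81.86


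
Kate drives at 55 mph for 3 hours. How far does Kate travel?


Use the formula: distance = speed x time
Speed = 55 mph, Time = 3 hours
55 x 3 = 165 miles

165 miles


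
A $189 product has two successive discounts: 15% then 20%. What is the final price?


First discount:
15% of $189 = $28.35
Price after first discount:
$189 - $28.35 = $160.65
Second discount:
20% of $160.65 = $32.13
Final price:
$160.65 - $32.13 = $128.52

$128.52


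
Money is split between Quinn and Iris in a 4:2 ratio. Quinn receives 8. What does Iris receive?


Find the multiplier:
8 / 4 = 2
Apply to Iris's share:
2 x 2 = 4

4


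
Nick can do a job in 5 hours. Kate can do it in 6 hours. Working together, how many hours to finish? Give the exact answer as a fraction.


Nick's rate: 1/5 of the job per hour
Kate's rate: 1/6 of the job per hour
Combined rate: 1/5 + 1/6 = 11/30 per hour
Time = 1 / (11/30) = 30/11 hours (≈ 2.73 hours)

30/11 hours


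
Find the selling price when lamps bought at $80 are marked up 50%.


Calculate the markup amount:
50% of $80 = $40
Add to cost:
$80 + $40 = $120

$120


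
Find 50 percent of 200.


Convert percentage to decimal:
50% = 0.5
Multiply:
200 x 0.5 = 100

100


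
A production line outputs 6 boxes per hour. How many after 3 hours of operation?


Production rate: 6 boxes per hour
Time: 3 hours
Total: 6 x 3 = 18 boxes

18 boxes


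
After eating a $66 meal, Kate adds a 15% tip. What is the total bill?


Calculate the tip:
15% of $66 = $9.90
Add tip to meal cost:
$66 + $9.90 = $75.90

$75.90


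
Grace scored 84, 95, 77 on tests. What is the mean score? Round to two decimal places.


Add the scores:
84 + 95 + 77 = 256
Divide by the number of tests:
256 / 3 = 85.3333... ≈ 85.33

85.33


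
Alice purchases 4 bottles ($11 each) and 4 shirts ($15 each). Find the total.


Cost of bottles:
4 x $11 = $44
Cost of shirts:
4 x $15 = $60
Add both:
$44 + $60 = $104

$104


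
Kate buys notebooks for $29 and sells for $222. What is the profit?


Selling price = $222
Cost price = $29
Profit = selling price - cost price:
Profit = $222 - $29 = $193

$193


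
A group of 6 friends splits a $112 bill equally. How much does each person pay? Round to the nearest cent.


Total bill: $112
Number of people: 6
Each pays: $112 / 6 = $18.6666... ≈ $18.67

$18.67


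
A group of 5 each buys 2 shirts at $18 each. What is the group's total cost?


Cost per person:
2 x $18 = $36
Group total:
5 x $36 = $180

$180


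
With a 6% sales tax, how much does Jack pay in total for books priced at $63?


Calculate the tax:
6% of $63 = $3.78
Add tax to price:
$63 + $3.78 = $66.78

$66.78


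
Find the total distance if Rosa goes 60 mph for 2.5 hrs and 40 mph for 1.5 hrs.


Leg 1 distance:
60 x 2.5 = 150 miles
Leg 2 distance:
40 x 1.5 = 60 miles
Total distance:
150 + 60 = 210 miles

210 miles


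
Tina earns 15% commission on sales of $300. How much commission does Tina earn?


Convert rate to decimal:
15% = 0.15
Multiply by sales:
$300 x 0.15 = $45

$45


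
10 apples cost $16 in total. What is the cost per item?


Total cost: $16
Number of items: 10
Unit price: $16 / 10 = $1.60

$1.60


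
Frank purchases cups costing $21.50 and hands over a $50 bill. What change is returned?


Start with the amount paid:
$50
Subtract the price:
$50 - $21.50 = $28.50

$28.50


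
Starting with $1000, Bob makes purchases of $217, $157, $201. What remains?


Add up expenses:
$217 + $157 + $201 = $575
Subtract from budget:
$1000 - $575 = $425

$425


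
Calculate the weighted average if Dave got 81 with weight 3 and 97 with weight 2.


Weighted sum:
3 x 81 + 2 x 97 = 437
Total weight:
3 + 2 = 5
Weighted average:
437 / 5 = 87.4

87.4


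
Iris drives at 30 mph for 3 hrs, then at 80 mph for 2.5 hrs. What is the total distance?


Leg 1 distance:
30 x 3 = 90 miles
Leg 2 distance:
80 x 2.5 = 200 miles
Total distance:
90 + 200 = 290 miles

290 miles


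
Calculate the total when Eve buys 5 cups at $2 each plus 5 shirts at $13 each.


Cost of cups:
5 x $2 = $10
Cost of shirts:
5 x $13 = $65
Add both:
$10 + $65 = $75

$75


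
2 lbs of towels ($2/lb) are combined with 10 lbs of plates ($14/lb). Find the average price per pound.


Cost of towels:
2 x $2 = $4
Cost of plates:
10 x $14 = $140
Total cost: $4 + $140 = $144
Total weight: 12 lbs
Average: $144 / 12 = $12/lb

$12/lb


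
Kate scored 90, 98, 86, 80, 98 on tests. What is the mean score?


Add the scores:
90 + 98 + 86 + 80 + 98 = 452
Divide by the number of tests:
452 / 5 = 90.4

90.4


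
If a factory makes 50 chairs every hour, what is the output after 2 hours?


Production rate: 50 chairs per hour
Time: 2 hours
Total: 50 x 2 = 100 chairs

100 chairs


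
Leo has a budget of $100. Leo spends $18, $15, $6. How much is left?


Add up expenses:
$18 + $15 + $6 = $39
Subtract from budget:
$100 - $39 = $61

$61


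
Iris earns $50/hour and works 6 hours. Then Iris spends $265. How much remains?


Calculate earnings:
6 x $50 = $300
Subtract spending:
$300 - $265 = $35

$35


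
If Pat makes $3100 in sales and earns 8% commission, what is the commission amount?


Convert rate to decimal:
8% = 0.08
Multiply by sales:
$3100 x 0.08 = $248

$248


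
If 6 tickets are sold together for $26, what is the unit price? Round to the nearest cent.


Total cost: $26
Number of items: 6
Unit price: $26 / 6 = $4.3333... ≈ $4.33

$4.33


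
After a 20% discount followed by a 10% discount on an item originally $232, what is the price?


First discount:
20% of $232 = $46.40
Price after first discount:
$232 - $46.40 = $185.60
Second discount:
10% of $185.60 = $18.56
Final price:
$185.60 - $18.56 = $167.04

$167.04


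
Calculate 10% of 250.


Convert percentage to decimal:
10% = 0.1
Multiply:
250 x 0.1 = 25

25


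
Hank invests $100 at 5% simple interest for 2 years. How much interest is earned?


Use the formula I = P x R x T / 100
P x R x T = 100 x 5 x 2 = 1000
I = 1000 / 100 = $10

$10


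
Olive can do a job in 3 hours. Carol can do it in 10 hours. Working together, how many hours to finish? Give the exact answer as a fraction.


Olive's rate: 1/3 of the job per hour
Carol's rate: 1/10 of the job per hour
Combined rate: 1/3 + 1/10 = 13/30 per hour
Time = 1 / (13/30) = 30/13 hours (≈ 2.31 hours)

30/13 hours


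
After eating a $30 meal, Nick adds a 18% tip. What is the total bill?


Calculate the tip:
18% of $30 = $5.40
Add tip to meal cost:
$30 + $5.40 = $35.40

$35.40


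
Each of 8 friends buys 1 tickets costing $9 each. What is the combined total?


Cost per person:
1 x $9 = $9
Group total:
8 x $9 = $72

$72


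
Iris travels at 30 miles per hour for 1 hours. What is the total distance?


Use the formula: distance = speed x time
Speed = 30 mph, Time = 1 hours
30 x 1 = 30 miles

30 miles


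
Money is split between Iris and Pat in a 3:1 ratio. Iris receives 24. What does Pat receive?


Find the multiplier:
24 / 3 = 8
Apply to Pat's share:
1 x 8 = 8

8


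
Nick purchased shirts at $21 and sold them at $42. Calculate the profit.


Selling price = $42
Cost price = $21
Profit = selling price - cost price:
Profit = $42 - $21 = $21

$21


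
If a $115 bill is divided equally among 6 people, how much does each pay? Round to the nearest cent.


Total bill: $115
Number of people: 6
Each pays: $115 / 6 = $19.1666... ≈ $19.17

$19.17


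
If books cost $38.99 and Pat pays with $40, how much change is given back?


Start with the amount paid:
$40
Subtract the price:
$40 - $38.99 = $1.01

$1.01


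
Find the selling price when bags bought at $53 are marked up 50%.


Calculate the markup amount:
50% of $53 = $26.50
Add to cost:
$53 + $26.50 = $79.50

$79.50


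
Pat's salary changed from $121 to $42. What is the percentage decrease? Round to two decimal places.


Find the absolute change:
|42 - 121| = 79
Divide by original and multiply by 100:
79 / 121 x 100 = 65.2892...% ≈ 65.29%

65.29%


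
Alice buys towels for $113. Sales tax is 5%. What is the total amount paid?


Calculate the tax:
5% of $113 = $5.65
Add tax to price:
$113 + $5.65 = $118.65

$118.65


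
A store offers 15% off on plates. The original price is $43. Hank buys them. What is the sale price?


Calculate the discount amount:
15% of $43 = $6.45
Subtract from original:
$43 - $6.45 = $36.55

$36.55


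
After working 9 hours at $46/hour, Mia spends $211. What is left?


Calculate earnings:
9 x $46 = $414
Subtract spending:
$414 - $211 = $203

$203


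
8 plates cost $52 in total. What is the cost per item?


Total cost: $52
Number of items: 8
Unit price: $52 / 8 = $6.50

$6.50


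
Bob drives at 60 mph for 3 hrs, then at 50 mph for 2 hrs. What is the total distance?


Leg 1 distance:
60 x 3 = 180 miles
Leg 2 distance:
50 x 2 = 100 miles
Total distance:
180 + 100 = 280 miles

280 miles


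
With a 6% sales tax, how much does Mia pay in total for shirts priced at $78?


Calculate the tax:
6% of $78 = $4.68
Add tax to price:
$78 + $4.68 = $82.68

$82.68


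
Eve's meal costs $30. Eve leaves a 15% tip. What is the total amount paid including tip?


Calculate the tip:
15% of $30 = $4.50
Add tip to meal cost:
$30 + $4.50 = $34.50

$34.50


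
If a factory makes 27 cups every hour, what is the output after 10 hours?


Production rate: 27 cups per hour
Time: 10 hours
Total: 27 x 10 = 270 cups

270 cups


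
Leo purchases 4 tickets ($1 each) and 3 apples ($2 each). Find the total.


Cost of tickets:
4 x $1 = $4
Cost of apples:
3 x $2 = $6
Add both:
$4 + $6 = $10

$10


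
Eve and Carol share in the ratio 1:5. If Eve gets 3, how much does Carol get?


Find the multiplier:
3 / 1 = 3
Apply to Carol's share:
5 x 3 = 15

15


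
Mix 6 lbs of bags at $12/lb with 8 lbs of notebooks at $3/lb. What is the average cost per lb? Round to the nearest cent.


Cost of bags:
6 x $12 = $72
Cost of notebooks:
8 x $3 = $24
Total cost: $72 + $24 = $96
Total weight: 14 lbs
Average: $96 / 14 = $6.8571... ≈ $6.86/lb

$6.86/lb


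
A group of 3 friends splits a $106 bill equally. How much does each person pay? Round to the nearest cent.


Total bill: $106
Number of people: 3
Each pays: $106 / 3 = $35.3333... ≈ $35.33

$35.33


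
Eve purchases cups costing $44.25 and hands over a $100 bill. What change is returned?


Start with the amount paid:
$100
Subtract the price:
$100 - $44.25 = $55.75

$55.75


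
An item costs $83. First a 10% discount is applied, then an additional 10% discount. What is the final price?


First discount:
10% of $83 = $8.30
Price after first discount:
$83 - $8.30 = $74.70
Second discount:
10% of $74.70 = $7.47
Final price:
$74.70 - $7.47 = $67.23

$67.23


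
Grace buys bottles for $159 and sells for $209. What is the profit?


Selling price = $209
Cost price = $159
Profit = selling price - cost price:
Profit = $209 - $159 = $50

$50


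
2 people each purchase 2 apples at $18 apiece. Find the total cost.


Cost per person:
2 x $18 = $36
Group total:
2 x $36 = $72

$72


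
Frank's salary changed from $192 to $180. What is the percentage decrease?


Find the absolute change:
|180 - 192| = 12
Divide by original and multiply by 100:
12 / 192 x 100 = 6.25%

6.25%


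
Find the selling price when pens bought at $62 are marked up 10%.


Calculate the markup amount:
10% of $62 = $6.20
Add to cost:
$62 + $6.20 = $68.20

$68.20


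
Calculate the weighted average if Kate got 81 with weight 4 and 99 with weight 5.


Weighted sum:
4 x 81 + 5 x 99 = 819
Total weight:
4 + 5 = 9
Weighted average:
819 / 9 = 91

91


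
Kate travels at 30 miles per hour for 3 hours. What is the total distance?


Use the formula: distance = speed x time
Speed = 30 mph, Time = 3 hours
30 x 3 = 90 miles

90 miles


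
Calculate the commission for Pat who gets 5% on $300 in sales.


Convert rate to decimal:
5% = 0.05
Multiply by sales:
$300 x 0.05 = $15

$15


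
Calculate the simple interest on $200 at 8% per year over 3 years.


Use the formula I = P x R x T / 100
P x R x T = 200 x 8 x 3 = 4800
I = 4800 / 100 = $48

$48


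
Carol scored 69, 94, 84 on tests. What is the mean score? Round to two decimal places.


Add the scores:
69 + 94 + 84 = 247
Divide by the number of tests:
247 / 3 = 82.3333... ≈ 82.33

82.33


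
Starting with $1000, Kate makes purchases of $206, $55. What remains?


Add up expenses:
$206 + $55 = $261
Subtract from budget:
$1000 - $261 = $739

$739


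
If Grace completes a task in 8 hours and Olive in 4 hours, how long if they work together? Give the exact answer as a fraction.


Grace's rate: 1/8 of the job per hour
Olive's rate: 1/4 of the job per hour
Combined rate: 1/8 + 1/4 = 3/8 per hour
Time = 1 / (3/8) = 8/3 hours (≈ 2.67 hours)

8/3 hours


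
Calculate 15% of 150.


Convert percentage to decimal:
15% = 0.15
Multiply:
150 x 0.15 = 22.5

22.5


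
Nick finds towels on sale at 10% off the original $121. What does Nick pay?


Calculate the discount amount:
10% of $121 = $12.10
Subtract from original:
$121 - $12.10 = $108.90

$108.90


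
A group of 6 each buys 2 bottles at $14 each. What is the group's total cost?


Cost per person:
2 x $14 = $28
Group total:
6 x $28 = $168

$168


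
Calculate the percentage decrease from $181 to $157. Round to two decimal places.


Find the absolute change:
|157 - 181| = 24
Divide by original and multiply by 100:
24 / 181 x 100 = 13.2596...% ≈ 13.26%

13.26%


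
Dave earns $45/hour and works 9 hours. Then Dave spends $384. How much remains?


Calculate earnings:
9 x $45 = $405
Subtract spending:
$405 - $384 = $21

$21


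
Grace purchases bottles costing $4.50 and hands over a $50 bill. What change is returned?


Start with the amount paid:
$50
Subtract the price:
$50 - $4.50 = $45.50

$45.50


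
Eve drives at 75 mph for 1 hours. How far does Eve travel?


Use the formula: distance = speed x time
Speed = 75 mph, Time = 1 hours
75 x 1 = 75 miles

75 miles


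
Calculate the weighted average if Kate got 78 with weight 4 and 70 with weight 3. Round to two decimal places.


Weighted sum:
4 x 78 + 3 x 70 = 522
Total weight:
4 + 3 = 7
Weighted average:
522 / 7 = 74.5714... ≈ 74.57

74.57


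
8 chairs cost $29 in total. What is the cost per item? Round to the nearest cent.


Total cost: $29
Number of items: 8
Unit price: $29 / 8 = $3.625 ≈ $3.63

$3.63


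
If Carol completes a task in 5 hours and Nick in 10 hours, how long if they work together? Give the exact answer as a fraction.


Carol's rate: 1/5 of the job per hour
Nick's rate: 1/10 of the job per hour
Combined rate: 1/5 + 1/10 = 3/10 per hour
Time = 1 / (3/10) = 10/3 hours (≈ 3.33 hours)

10/3 hours


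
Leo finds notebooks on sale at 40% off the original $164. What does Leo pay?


Calculate the discount amount:
40% of $164 = $65.60
Subtract from original:
$164 - $65.60 = $98.40

$98.40


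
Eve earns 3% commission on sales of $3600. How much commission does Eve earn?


Convert rate to decimal:
3% = 0.03
Multiply by sales:
$3600 x 0.03 = $108

$108


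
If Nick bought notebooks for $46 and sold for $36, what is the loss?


Selling price = $36
Cost price = $46
Loss = cost price - selling price:
Loss = $46 - $36 = $10

$10


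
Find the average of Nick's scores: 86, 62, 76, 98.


Add the scores:
86 + 62 + 76 + 98 = 322
Divide by the number of tests:
322 / 4 = 80.5

80.5


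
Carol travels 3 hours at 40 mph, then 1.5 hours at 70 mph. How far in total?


Leg 1 distance:
40 x 3 = 120 miles
Leg 2 distance:
70 x 1.5 = 105 miles
Total distance:
120 + 105 = 225 miles

225 miles


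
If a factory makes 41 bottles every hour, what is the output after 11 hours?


Production rate: 41 bottles per hour
Time: 11 hours
Total: 41 x 11 = 451 bottles

451 bottles


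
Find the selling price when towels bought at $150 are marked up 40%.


Calculate the markup amount:
40% of $150 = $60
Add to cost:
$150 + $60 = $210

$210


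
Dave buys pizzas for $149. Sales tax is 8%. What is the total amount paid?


Calculate the tax:
8% of $149 = $11.92
Add tax to price:
$149 + $11.92 = $160.92

$160.92


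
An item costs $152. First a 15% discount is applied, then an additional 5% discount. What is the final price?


First discount:
15% of $152 = $22.80
Price after first discount:
$152 - $22.80 = $129.20
Second discount:
5% of $129.20 = $6.46
Final price:
$129.20 - $6.46 = $122.74

$122.74


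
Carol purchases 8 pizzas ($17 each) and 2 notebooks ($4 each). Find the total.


Cost of pizzas:
8 x $17 = $136
Cost of notebooks:
2 x $4 = $8
Add both:
$136 + $8 = $144

$144


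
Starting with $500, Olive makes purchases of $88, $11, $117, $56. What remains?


Add up expenses:
$88 + $11 + $117 + $56 = $272
Subtract from budget:
$500 - $272 = $228

$228


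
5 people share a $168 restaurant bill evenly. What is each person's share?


Total bill: $168
Number of people: 5
Each pays: $168 / 5 = $33.60

$33.60


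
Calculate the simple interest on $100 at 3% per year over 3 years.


Use the formula I = P x R x T / 100
P x R x T = 100 x 3 x 3 = 900
I = 900 / 100 = $9

$9


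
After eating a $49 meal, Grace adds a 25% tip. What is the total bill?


Calculate the tip:
25% of $49 = $12.25
Add tip to meal cost:
$49 + $12.25 = $61.25

$61.25


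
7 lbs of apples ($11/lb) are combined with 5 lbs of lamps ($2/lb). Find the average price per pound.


Cost of apples:
7 x $11 = $77
Cost of lamps:
5 x $2 = $10
Total cost: $77 + $10 = $87
Total weight: 12 lbs
Average: $87 / 12 = $7.25/lb

$7.25/lb


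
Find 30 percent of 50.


Convert percentage to decimal:
30% = 0.3
Multiply:
50 x 0.3 = 15

15


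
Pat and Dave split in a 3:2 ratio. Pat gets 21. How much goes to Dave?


Find the multiplier:
21 / 3 = 7
Apply to Dave's share:
2 x 7 = 14

14


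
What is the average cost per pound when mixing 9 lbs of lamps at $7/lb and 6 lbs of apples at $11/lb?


Cost of lamps:
9 x $7 = $63
Cost of apples:
6 x $11 = $66
Total cost: $63 + $66 = $129
Total weight: 15 lbs
Average: $129 / 15 = $8.60/lb

$8.60/lb


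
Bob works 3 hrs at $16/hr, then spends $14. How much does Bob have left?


Calculate earnings:
3 x $16 = $48
Subtract spending:
$48 - $14 = $34

$34


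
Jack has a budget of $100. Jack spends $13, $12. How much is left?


Add up expenses:
$13 + $12 = $25
Subtract from budget:
$100 - $25 = $75

$75


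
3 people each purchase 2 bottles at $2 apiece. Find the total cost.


Cost per person:
2 x $2 = $4
Group total:
3 x $4 = $12

$12


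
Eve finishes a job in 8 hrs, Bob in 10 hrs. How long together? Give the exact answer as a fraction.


Eve's rate: 1/8 of the job per hour
Bob's rate: 1/10 of the job per hour
Combined rate: 1/8 + 1/10 = 9/40 per hour
Time = 1 / (9/40) = 40/9 hours (≈ 4.44 hours)

40/9 hours


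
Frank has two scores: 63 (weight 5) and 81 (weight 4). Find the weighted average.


Weighted sum:
5 x 63 + 4 x 81 = 639
Total weight:
5 + 4 = 9
Weighted average:
639 / 9 = 71

71


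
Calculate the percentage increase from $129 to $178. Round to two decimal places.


Find the absolute change:
|178 - 129| = 49
Divide by original and multiply by 100:
49 / 129 x 100 = 37.9844...% ≈ 37.98%

37.98%


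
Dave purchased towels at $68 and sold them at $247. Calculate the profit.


Selling price = $247
Cost price = $68
Profit = selling price - cost price:
Profit = $247 - $68 = $179

$179


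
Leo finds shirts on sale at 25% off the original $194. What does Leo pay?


Calculate the discount amount:
25% of $194 = $48.50
Subtract from original:
$194 - $48.50 = $145.50

$145.50


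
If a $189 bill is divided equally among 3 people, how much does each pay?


Total bill: $189
Number of people: 3
Each pays: $189 / 3 = $63

$63


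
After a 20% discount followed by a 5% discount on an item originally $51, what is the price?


First discount:
20% of $51 = $10.20
Price after first discount:
$51 - $10.20 = $40.80
Second discount:
5% of $40.80 = $2.04
Final price:
$40.80 - $2.04 = $38.76

$38.76


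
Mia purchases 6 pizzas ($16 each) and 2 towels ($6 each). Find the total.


Cost of pizzas:
6 x $16 = $96
Cost of towels:
2 x $6 = $12
Add both:
$96 + $12 = $108

$108


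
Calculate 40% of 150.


Convert percentage to decimal:
40% = 0.4
Multiply:
150 x 0.4 = 60

60


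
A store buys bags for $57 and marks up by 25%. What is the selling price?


Calculate the markup amount:
25% of $57 = $14.25
Add to cost:
$57 + $14.25 = $71.25

$71.25


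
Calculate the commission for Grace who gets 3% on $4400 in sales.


Convert rate to decimal:
3% = 0.03
Multiply by sales:
$4400 x 0.03 = $132

$132


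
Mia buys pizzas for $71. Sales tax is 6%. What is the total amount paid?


Calculate the tax:
6% of $71 = $4.26
Add tax to price:
$71 + $4.26 = $75.26

$75.26


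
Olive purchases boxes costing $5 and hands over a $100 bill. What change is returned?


Start with the amount paid:
$100
Subtract the price:
$100 - $5 = $95

$95


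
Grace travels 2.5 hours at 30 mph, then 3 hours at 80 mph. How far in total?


Leg 1 distance:
30 x 2.5 = 75 miles
Leg 2 distance:
80 x 3 = 240 miles
Total distance:
75 + 240 = 315 miles

315 miles


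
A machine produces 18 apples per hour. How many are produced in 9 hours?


Production rate: 18 apples per hour
Time: 9 hours
Total: 18 x 9 = 162 apples

162 apples


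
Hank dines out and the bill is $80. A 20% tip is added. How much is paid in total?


Calculate the tip:
20% of $80 = $16
Add tip to meal cost:
$80 + $16 = $96

$96


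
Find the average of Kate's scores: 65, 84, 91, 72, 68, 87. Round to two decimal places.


Add the scores:
65 + 84 + 91 + 72 + 68 + 87 = 467
Divide by the number of tests:
467 / 6 = 77.8333... ≈ 77.83

77.83


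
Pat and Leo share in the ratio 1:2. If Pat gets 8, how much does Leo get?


Find the multiplier:
8 / 1 = 8
Apply to Leo's share:
2 x 8 = 16

16


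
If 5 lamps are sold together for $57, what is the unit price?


Total cost: $57
Number of items: 5
Unit price: $57 / 5 = $11.40

$11.40


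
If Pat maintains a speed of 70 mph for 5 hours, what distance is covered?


Use the formula: distance = speed x time
Speed = 70 mph, Time = 5 hours
70 x 5 = 350 miles

350 miles


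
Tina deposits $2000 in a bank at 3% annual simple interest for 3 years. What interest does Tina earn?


Use the formula I = P x R x T / 100
P x R x T = 2000 x 3 x 3 = 18000
I = 18000 / 100 = $180

$180


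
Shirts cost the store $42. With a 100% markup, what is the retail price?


Calculate the markup amount:
100% of $42 = $42
Add to cost:
$42 + $42 = $84

$84


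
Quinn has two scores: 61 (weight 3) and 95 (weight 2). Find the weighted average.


Weighted sum:
3 x 61 + 2 x 95 = 373
Total weight:
3 + 2 = 5
Weighted average:
373 / 5 = 74.6

74.6


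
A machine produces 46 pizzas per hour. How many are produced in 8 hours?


Production rate: 46 pizzas per hour
Time: 8 hours
Total: 46 x 8 = 368 pizzas

368 pizzas


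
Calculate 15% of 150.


Convert percentage to decimal:
15% = 0.15
Multiply:
150 x 0.15 = 22.5

22.5


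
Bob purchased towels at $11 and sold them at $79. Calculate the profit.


Selling price = $79
Cost price = $11
Profit = selling price - cost price:
Profit = $79 - $11 = $68

$68


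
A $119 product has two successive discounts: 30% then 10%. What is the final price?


First discount:
30% of $119 = $35.70
Price after first discount:
$119 - $35.70 = $83.30
Second discount:
10% of $83.30 = $8.33
Final price:
$83.30 - $8.33 = $74.97

$74.97


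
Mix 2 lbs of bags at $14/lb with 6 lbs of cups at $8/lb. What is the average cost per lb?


Cost of bags:
2 x $14 = $28
Cost of cups:
6 x $8 = $48
Total cost: $28 + $48 = $76
Total weight: 8 lbs
Average: $76 / 8 = $9.50/lb

$9.50/lb


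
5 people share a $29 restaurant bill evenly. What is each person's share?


Total bill: $29
Number of people: 5
Each pays: $29 / 5 = $5.80

$5.80


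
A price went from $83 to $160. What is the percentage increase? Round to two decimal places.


Find the absolute change:
|160 - 83| = 77
Divide by original and multiply by 100:
77 / 83 x 100 = 92.7710...% ≈ 92.77%

92.77%


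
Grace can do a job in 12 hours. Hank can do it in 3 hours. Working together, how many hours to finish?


Grace's rate: 1/12 of the job per hour
Hank's rate: 1/3 of the job per hour
Combined rate: 1/12 + 1/3 = 5/12 per hour
Time = 1 / (5/12) = 12/5 = 2.4 hours

2.4 hours


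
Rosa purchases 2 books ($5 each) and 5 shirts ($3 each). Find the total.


Cost of books:
2 x $5 = $10
Cost of shirts:
5 x $3 = $15
Add both:
$10 + $15 = $25

$25


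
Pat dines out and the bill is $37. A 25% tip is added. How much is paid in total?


Calculate the tip:
25% of $37 = $9.25
Add tip to meal cost:
$37 + $9.25 = $46.25

$46.25


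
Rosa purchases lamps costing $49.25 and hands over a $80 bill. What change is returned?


Start with the amount paid:
$80
Subtract the price:
$80 - $49.25 = $30.75

$30.75


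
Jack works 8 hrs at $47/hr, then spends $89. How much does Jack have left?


Calculate earnings:
8 x $47 = $376
Subtract spending:
$376 - $89 = $287

$287


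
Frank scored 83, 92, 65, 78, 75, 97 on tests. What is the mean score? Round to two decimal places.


Add the scores:
83 + 92 + 65 + 78 + 75 + 97 = 490
Divide by the number of tests:
490 / 6 = 81.6666... ≈ 81.67

81.67


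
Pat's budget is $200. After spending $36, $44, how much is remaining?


Add up expenses:
$36 + $44 = $80
Subtract from budget:
$200 - $80 = $120

$120


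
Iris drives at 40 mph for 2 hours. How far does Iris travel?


Use the formula: distance = speed x time
Speed = 40 mph, Time = 2 hours
40 x 2 = 80 miles

80 miles


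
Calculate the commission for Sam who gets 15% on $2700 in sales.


Convert rate to decimal:
15% = 0.15
Multiply by sales:
$2700 x 0.15 = $405

$405


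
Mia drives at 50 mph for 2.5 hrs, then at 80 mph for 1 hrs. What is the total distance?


Leg 1 distance:
50 x 2.5 = 125 miles
Leg 2 distance:
80 x 1 = 80 miles
Total distance:
125 + 80 = 205 miles

205 miles


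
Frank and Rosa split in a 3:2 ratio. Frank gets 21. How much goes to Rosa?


Find the multiplier:
21 / 3 = 7
Apply to Rosa's share:
2 x 7 = 14

14


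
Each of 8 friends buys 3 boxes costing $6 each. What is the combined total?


Cost per person:
3 x $6 = $18
Group total:
8 x $18 = $144

$144


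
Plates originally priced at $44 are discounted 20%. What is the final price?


Calculate the discount amount:
20% of $44 = $8.80
Subtract from original:
$44 - $8.80 = $35.20

$35.20


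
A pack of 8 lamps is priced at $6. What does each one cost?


Total cost: $6
Number of items: 8
Unit price: $6 / 8 = $0.75

$0.75


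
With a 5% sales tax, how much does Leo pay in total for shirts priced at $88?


Calculate the tax:
5% of $88 = $4.40
Add tax to price:
$88 + $4.40 = $92.40

$92.40


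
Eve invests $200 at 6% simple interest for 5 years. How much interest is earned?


Use the formula I = P x R x T / 100
P x R x T = 200 x 6 x 5 = 6000
I = 6000 / 100 = $60

$60


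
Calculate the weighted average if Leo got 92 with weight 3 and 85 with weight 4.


Weighted sum:
3 x 92 + 4 x 85 = 616
Total weight:
3 + 4 = 7
Weighted average:
616 / 7 = 88

88


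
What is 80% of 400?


Convert percentage to decimal:
80% = 0.8
Multiply:
400 x 0.8 = 320

320


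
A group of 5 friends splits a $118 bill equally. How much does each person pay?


Total bill: $118
Number of people: 5
Each pays: $118 / 5 = $23.60

$23.60


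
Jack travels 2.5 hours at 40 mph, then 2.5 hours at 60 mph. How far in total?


Leg 1 distance:
40 x 2.5 = 100 miles
Leg 2 distance:
60 x 2.5 = 150 miles
Total distance:
100 + 150 = 250 miles

250 miles


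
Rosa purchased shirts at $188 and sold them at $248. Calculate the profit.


Selling price = $248
Cost price = $188
Profit = selling price - cost price:
Profit = $248 - $188 = $60

$60


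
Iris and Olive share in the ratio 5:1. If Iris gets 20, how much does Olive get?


Find the multiplier:
20 / 5 = 4
Apply to Olive's share:
1 x 4 = 4

4


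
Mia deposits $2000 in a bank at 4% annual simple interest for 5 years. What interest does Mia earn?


Use the formula I = P x R x T / 100
P x R x T = 2000 x 4 x 5 = 40000
I = 40000 / 100 = $400

$400


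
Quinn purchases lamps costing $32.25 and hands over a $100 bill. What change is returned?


Start with the amount paid:
$100
Subtract the price:
$100 - $32.25 = $67.75

$67.75


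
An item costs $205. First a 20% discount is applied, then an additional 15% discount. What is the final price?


First discount:
20% of $205 = $41
Price after first discount:
$205 - $41 = $164
Second discount:
15% of $164 = $24.60
Final price:
$164 - $24.60 = $139.40

$139.40


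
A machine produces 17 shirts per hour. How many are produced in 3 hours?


Production rate: 17 shirts per hour
Time: 3 hours
Total: 17 x 3 = 51 shirts

51 shirts


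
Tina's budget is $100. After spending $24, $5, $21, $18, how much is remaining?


Add up expenses:
$24 + $5 + $21 + $18 = $68
Subtract from budget:
$100 - $68 = $32

$32


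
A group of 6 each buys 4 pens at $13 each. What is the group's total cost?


Cost per person:
4 x $13 = $52
Group total:
6 x $52 = $312

$312


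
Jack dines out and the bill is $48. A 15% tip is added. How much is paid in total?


Calculate the tip:
15% of $48 = $7.20
Add tip to meal cost:
$48 + $7.20 = $55.20

$55.20


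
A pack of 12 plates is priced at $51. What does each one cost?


Total cost: $51
Number of items: 12
Unit price: $51 / 12 = $4.25

$4.25


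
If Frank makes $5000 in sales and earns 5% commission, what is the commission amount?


Convert rate to decimal:
5% = 0.05
Multiply by sales:
$5000 x 0.05 = $250

$250


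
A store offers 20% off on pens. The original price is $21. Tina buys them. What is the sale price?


Calculate the discount amount:
20% of $21 = $4.20
Subtract from original:
$21 - $4.20 = $16.80

$16.80


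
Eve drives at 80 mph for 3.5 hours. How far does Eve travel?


Use the formula: distance = speed x time
Speed = 80 mph, Time = 3.5 hours
80 x 3.5 = 280 miles

280 miles


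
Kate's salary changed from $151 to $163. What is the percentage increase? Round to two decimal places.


Find the absolute change:
|163 - 151| = 12
Divide by original and multiply by 100:
12 / 151 x 100 = 7.9470...% ≈ 7.95%

7.95%


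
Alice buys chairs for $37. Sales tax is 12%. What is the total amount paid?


Calculate the tax:
12% of $37 = $4.44
Add tax to price:
$37 + $4.44 = $41.44

$41.44


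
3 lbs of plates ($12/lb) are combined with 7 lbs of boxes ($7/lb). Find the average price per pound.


Cost of plates:
3 x $12 = $36
Cost of boxes:
7 x $7 = $49
Total cost: $36 + $49 = $85
Total weight: 10 lbs
Average: $85 / 10 = $8.50/lb

$8.50/lb


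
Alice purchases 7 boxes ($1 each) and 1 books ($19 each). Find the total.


Cost of boxes:
7 x $1 = $7
Cost of books:
1 x $19 = $19
Add both:
$7 + $19 = $26

$26


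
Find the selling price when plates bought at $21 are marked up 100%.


Calculate the markup amount:
100% of $21 = $21
Add to cost:
$21 + $21 = $42

$42


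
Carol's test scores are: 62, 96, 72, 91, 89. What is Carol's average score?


Add the scores:
62 + 96 + 72 + 91 + 89 = 410
Divide by the number of tests:
410 / 5 = 82

82


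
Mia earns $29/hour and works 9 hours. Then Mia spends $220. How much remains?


Calculate earnings:
9 x $29 = $261
Subtract spending:
$261 - $220 = $41

$41


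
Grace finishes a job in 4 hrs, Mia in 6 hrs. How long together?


Grace's rate: 1/4 of the job per hour
Mia's rate: 1/6 of the job per hour
Combined rate: 1/4 + 1/6 = 5/12 per hour
Time = 1 / (5/12) = 12/5 = 2.4 hours

2.4 hours


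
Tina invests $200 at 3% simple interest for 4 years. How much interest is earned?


Use the formula I = P x R x T / 100
P x R x T = 200 x 3 x 4 = 2400
I = 2400 / 100 = $24

$24


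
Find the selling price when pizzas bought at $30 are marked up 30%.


Calculate the markup amount:
30% of $30 = $9
Add to cost:
$30 + $9 = $39

$39


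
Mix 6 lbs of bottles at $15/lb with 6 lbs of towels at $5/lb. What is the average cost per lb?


Cost of bottles:
6 x $15 = $90
Cost of towels:
6 x $5 = $30
Total cost: $90 + $30 = $120
Total weight: 12 lbs
Average: $120 / 12 = $10/lb

$10/lb


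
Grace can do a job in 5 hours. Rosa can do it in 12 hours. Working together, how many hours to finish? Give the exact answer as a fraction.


Grace's rate: 1/5 of the job per hour
Rosa's rate: 1/12 of the job per hour
Combined rate: 1/5 + 1/12 = 17/60 per hour
Time = 1 / (17/60) = 60/17 hours (≈ 3.53 hours)

60/17 hours


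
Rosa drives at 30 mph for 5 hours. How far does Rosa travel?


Use the formula: distance = speed x time
Speed = 30 mph, Time = 5 hours
30 x 5 = 150 miles

150 miles


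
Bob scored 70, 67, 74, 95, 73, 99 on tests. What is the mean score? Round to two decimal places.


Add the scores:
70 + 67 + 74 + 95 + 73 + 99 = 478
Divide by the number of tests:
478 / 6 = 79.6666... ≈ 79.67

79.67


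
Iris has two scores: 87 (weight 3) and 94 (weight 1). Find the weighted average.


Weighted sum:
3 x 87 + 1 x 94 = 355
Total weight:
3 + 1 = 4
Weighted average:
355 / 4 = 88.75

88.75


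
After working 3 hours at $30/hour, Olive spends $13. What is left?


Calculate earnings:
3 x $30 = $90
Subtract spending:
$90 - $13 = $77

$77


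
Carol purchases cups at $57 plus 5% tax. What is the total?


Calculate the tax:
5% of $57 = $2.85
Add tax to price:
$57 + $2.85 = $59.85

$59.85


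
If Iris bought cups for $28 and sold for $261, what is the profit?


Selling price = $261
Cost price = $28
Profit = selling price - cost price:
Profit = $261 - $28 = $233

$233


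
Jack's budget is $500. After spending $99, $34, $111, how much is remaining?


Add up expenses:
$99 + $34 + $111 = $244
Subtract from budget:
$500 - $244 = $256

$256


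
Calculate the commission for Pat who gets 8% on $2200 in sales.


Convert rate to decimal:
8% = 0.08
Multiply by sales:
$2200 x 0.08 = $176

$176


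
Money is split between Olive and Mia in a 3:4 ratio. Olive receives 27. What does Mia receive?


Find the multiplier:
27 / 3 = 9
Apply to Mia's share:
4 x 9 = 36

36


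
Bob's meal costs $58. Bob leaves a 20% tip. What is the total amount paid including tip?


Calculate the tip:
20% of $58 = $11.60
Add tip to meal cost:
$58 + $11.60 = $69.60

$69.60


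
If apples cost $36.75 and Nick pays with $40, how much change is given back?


Start with the amount paid:
$40
Subtract the price:
$40 - $36.75 = $3.25

$3.25
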